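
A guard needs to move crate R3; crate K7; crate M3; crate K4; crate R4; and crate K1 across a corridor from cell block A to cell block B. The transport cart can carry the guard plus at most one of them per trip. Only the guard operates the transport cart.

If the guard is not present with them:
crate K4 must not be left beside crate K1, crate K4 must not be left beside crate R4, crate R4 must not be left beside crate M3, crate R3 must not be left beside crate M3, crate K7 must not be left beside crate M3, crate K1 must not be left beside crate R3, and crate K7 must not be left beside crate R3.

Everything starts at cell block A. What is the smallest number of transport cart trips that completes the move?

Whatever the first load, the items left behind include a forbidden pair without the guard. No opening move is safe, so no plan exists.

impossible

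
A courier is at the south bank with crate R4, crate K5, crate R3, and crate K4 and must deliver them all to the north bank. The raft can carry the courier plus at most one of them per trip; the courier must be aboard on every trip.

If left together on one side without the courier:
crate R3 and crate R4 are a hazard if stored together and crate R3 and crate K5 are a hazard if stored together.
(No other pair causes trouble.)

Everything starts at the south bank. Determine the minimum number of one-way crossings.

9

Counting alone: the courier can take at most 1 across per trip to the north bank, so moving all 4 needs at least 4 loaded trips out, with a return between consecutive ones — at least 7 crossings.
The safety rule pushes this higher. Following every safe sequence of crossings, the most of the 4 that can be at the north bank as the raft arrives there on crossing 7 is 3 — never all 4.
So no plan with fewer than 9 crossings exists, and this one achieves 9:
1. Courier goes to the north bank with crate R3.  [the south bank: crate K4, crate K5, crate R4 | the north bank: crate R3]
2. Courier goes back to the south bank alone.  [the south bank: crate K4, crate K5, crate R4 | the north bank: crate R3]
3. Courier goes to the north bank with crate R4.  [the south bank: crate K4, crate K5 | the north bank: crate R3, crate R4]
4. Courier goes back to the south bank with crate R3.  [the south bank: crate K4, crate K5, crate R3 | the north bank: crate R4]
5. Courier goes to the north bank with crate K5.  [the south bank: crate K4, crate R3 | the north bank: crate K5, crate R4]
6. Courier goes back to the south bank alone.  [the south bank: crate K4, crate R3 | the north bank: crate K5, crate R4]
7. Courier goes to the north bank with crate K4.  [the south bank: crate R3 | the north bank: crate K4, crate K5, crate R4]
8. Courier goes back to the south bank alone.  [the south bank: crate R3 | the north bank: crate K4, crate K5, crate R4]
9. Courier goes to the north bank with crate R3.  [the south bank: — | the north bank: crate K4, crate K5, crate R3, crate R4]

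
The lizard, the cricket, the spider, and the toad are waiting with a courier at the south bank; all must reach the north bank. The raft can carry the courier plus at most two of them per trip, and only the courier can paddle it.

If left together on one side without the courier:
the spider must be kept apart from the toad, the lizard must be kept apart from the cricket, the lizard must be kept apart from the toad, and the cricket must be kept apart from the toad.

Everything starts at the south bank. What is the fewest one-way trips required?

Counting alone: the courier can take at most 2 across per trip to the north bank, so moving all 4 needs at least 2 loaded trips out, with a return between consecutive ones — at least 3 crossings.
The safety rule pushes this higher. Following every safe sequence of crossings, the most of the 4 that can be at the north bank as the raft arrives there on crossing 3 is 3 — never all 4.
So no plan with fewer than 5 crossings exists, and this one achieves 5:
1. Courier goes to the north bank with the lizard and the toad.  [the south bank: the cricket, the spider | the north bank: the lizard, the toad]
2. Courier goes back to the south bank with the lizard.  [the south bank: the cricket, the lizard, the spider | the north bank: the toad]
3. Courier goes to the north bank with the lizard and the spider.  [the south bank: the cricket | the north bank: the lizard, the spider, the toad]
4. Courier goes back to the south bank with the toad.  [the south bank: the cricket, the toad | the north bank: the lizard, the spider]
5. Courier goes to the north bank with the cricket and the toad.  [the south bank: — | the north bank: the cricket, the lizard, the spider, the toad]

5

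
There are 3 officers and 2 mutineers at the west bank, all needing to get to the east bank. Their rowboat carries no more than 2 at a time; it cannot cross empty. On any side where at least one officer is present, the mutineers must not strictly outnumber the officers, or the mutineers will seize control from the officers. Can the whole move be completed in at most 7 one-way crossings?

Yes — this plan uses 7 crossings (≤ 7):
1. 2 mutineers → the east bank.  (the west bank: 3O 0M; the east bank: 0O 2M)
2. 1 mutineer ← the west bank.  (the west bank: 3O 1M; the east bank: 0O 1M)
3. 2 officers → the east bank.  (the west bank: 1O 1M; the east bank: 2O 1M)
4. 1 officer ← the west bank.  (the west bank: 2O 1M; the east bank: 1O 1M)
5. 1 officer and 1 mutineer → the east bank.  (the west bank: 1O 0M; the east bank: 2O 2M)
6. 1 mutineer ← the west bank.  (the west bank: 1O 1M; the east bank: 2O 1M)
7. 1 officer and 1 mutineer → the east bank.  (the west bank: 0O 0M; the east bank: 3O 2M)

Yes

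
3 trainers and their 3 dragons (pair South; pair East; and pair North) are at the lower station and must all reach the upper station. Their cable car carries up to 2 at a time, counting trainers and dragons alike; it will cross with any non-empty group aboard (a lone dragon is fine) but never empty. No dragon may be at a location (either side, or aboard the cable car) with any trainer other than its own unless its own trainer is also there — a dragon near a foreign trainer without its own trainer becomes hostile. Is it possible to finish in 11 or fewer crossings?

Yes

Yes — this plan uses 11 crossings (≤ 11):
1. dragon South and trainer South cross → the upper station.
2. trainer South crosses ← the lower station.
3. dragon East and dragon North cross → the upper station.
4. dragon South crosses ← the lower station.
5. trainer East and trainer North cross → the upper station.
6. dragon East and trainer East cross ← the lower station.
7. trainer East and trainer South cross → the upper station.
8. dragon North crosses ← the lower station.
9. dragon East and dragon South cross → the upper station.
10. trainer North crosses ← the lower station.
11. dragon North and trainer North cross → the upper station.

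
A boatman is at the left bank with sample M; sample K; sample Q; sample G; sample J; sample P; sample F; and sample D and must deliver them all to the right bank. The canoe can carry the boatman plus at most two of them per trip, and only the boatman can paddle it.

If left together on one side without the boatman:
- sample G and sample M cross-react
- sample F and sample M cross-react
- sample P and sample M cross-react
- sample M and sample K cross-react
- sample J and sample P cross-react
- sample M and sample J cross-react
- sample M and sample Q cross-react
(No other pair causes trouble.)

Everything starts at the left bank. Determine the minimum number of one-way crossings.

Counting alone: the boatman can take at most 2 across per trip to the right bank, so moving all 8 needs at least 4 loaded trips out, with a return between consecutive ones — at least 7 crossings.
The safety rule pushes this higher. Following every safe sequence of crossings, the most of the 8 that can be at the right bank as the canoe arrives there on crossings 7, 9, 11 is 5, 6, 7 respectively — never all 8.
So no plan with fewer than 13 crossings exists, and this one achieves 13:
1. Boatman goes to the right bank with sample J and sample M.  [the left bank: sample D, sample F, sample G, sample K, sample P, sample Q | the right bank: sample J, sample M]
2. Boatman goes back to the left bank with sample M.  [the left bank: sample D, sample F, sample G, sample K, sample M, sample P, sample Q | the right bank: sample J]
3. Boatman goes to the right bank with sample K and sample M.  [the left bank: sample D, sample F, sample G, sample P, sample Q | the right bank: sample J, sample K, sample M]
4. Boatman goes back to the left bank with sample M.  [the left bank: sample D, sample F, sample G, sample M, sample P, sample Q | the right bank: sample J, sample K]
5. Boatman goes to the right bank with sample M and sample Q.  [the left bank: sample D, sample F, sample G, sample P | the right bank: sample J, sample K, sample M, sample Q]
6. Boatman goes back to the left bank with sample M.  [the left bank: sample D, sample F, sample G, sample M, sample P | the right bank: sample J, sample K, sample Q]
7. Boatman goes to the right bank with sample G and sample M.  [the left bank: sample D, sample F, sample P | the right bank: sample G, sample J, sample K, sample M, sample Q]
8. Boatman goes back to the left bank with sample M.  [the left bank: sample D, sample F, sample M, sample P | the right bank: sample G, sample J, sample K, sample Q]
9. Boatman goes to the right bank with sample F and sample M.  [the left bank: sample D, sample P | the right bank: sample F, sample G, sample J, sample K, sample M, sample Q]
10. Boatman goes back to the left bank with sample M.  [the left bank: sample D, sample M, sample P | the right bank: sample F, sample G, sample J, sample K, sample Q]
11. Boatman goes to the right bank with sample D and sample M.  [the left bank: sample P | the right bank: sample D, sample F, sample G, sample J, sample K, sample M, sample Q]
12. Boatman goes back to the left bank with sample M.  [the left bank: sample M, sample P | the right bank: sample D, sample F, sample G, sample J, sample K, sample Q]
13. Boatman goes to the right bank with sample M and sample P.  [the left bank: — | the right bank: sample D, sample F, sample G, sample J, sample K, sample M, sample P, sample Q]

13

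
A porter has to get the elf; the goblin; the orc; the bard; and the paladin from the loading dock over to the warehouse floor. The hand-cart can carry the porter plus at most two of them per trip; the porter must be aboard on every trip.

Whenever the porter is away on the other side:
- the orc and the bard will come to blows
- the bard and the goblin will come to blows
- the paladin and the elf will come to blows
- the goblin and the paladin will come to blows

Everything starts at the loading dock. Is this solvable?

Yes

1. Porter goes to the warehouse floor with the bard and the paladin.  [the loading dock: the elf, the goblin, the orc | the warehouse floor: the bard, the paladin]
2. Porter goes back to the loading dock alone.  [the loading dock: the elf, the goblin, the orc | the warehouse floor: the bard, the paladin]
3. Porter goes to the warehouse floor with the elf.  [the loading dock: the goblin, the orc | the warehouse floor: the bard, the elf, the paladin]
4. Porter goes back to the loading dock with the paladin.  [the loading dock: the goblin, the orc, the paladin | the warehouse floor: the bard, the elf]
5. Porter goes to the warehouse floor with the goblin and the orc.  [the loading dock: the paladin | the warehouse floor: the bard, the elf, the goblin, the orc]
6. Porter goes back to the loading dock with the bard.  [the loading dock: the bard, the paladin | the warehouse floor: the elf, the goblin, the orc]
7. Porter goes to the warehouse floor with the bard and the paladin.  [the loading dock: — | the warehouse floor: the bard, the elf, the goblin, the orc, the paladin]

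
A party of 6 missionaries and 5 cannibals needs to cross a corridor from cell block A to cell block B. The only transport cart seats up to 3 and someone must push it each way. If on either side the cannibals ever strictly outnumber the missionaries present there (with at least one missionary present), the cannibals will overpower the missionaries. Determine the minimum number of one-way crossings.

9

Counting alone: each trip to cell block B takes at most 3 across and each return brings at least 1 back, so after t trips out (and t−1 returns) at most 3t − (t−1) of the 11 are across; that first reaches 11 at t = 5, so at least 9 crossings are needed.
The plan below uses exactly 9 crossings, so it is optimal:
1. 3 cannibals → cell block B.  (cell block A: 6M 2C; cell block B: 0M 3C)
2. 1 cannibal ← cell block A.  (cell block A: 6M 3C; cell block B: 0M 2C)
3. 3 missionaries → cell block B.  (cell block A: 3M 3C; cell block B: 3M 2C)
4. 1 missionary ← cell block A.  (cell block A: 4M 3C; cell block B: 2M 2C)
5. 2 missionaries and 1 cannibal → cell block B.  (cell block A: 2M 2C; cell block B: 4M 3C)
6. 1 missionary ← cell block A.  (cell block A: 3M 2C; cell block B: 3M 3C)
7. 2 missionaries and 1 cannibal → cell block B.  (cell block A: 1M 1C; cell block B: 5M 4C)
8. 1 missionary ← cell block A.  (cell block A: 2M 1C; cell block B: 4M 4C)
9. 2 missionaries and 1 cannibal → cell block B.  (cell block A: 0M 0C; cell block B: 6M 5C)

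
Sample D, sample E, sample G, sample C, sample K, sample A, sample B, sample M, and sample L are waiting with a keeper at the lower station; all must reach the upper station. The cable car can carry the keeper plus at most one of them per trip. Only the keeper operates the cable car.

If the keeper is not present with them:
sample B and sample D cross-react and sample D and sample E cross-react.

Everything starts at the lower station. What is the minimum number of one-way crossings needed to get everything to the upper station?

19

Counting alone: the keeper can take at most 1 across per trip to the upper station, so moving all 9 needs at least 9 loaded trips out, with a return between consecutive ones — at least 17 crossings.
The safety rule pushes this higher. Following every safe sequence of crossings, the most of the 9 that can be at the upper station as the cable car arrives there on crossing 17 is 8 — never all 9.
So no plan with fewer than 19 crossings exists, and this one achieves 19:
1. Keeper goes to the upper station with sample D.
2. Keeper goes back to the lower station alone.
3. Keeper goes to the upper station with sample E.
4. Keeper goes back to the lower station with sample D.
5. Keeper goes to the upper station with sample B.
6. Keeper goes back to the lower station alone.
7. Keeper goes to the upper station with sample G.
8. Keeper goes back to the lower station alone.
9. Keeper goes to the upper station with sample C.
10. Keeper goes back to the lower station alone.
11. Keeper goes to the upper station with sample K.
12. Keeper goes back to the lower station alone.
13. Keeper goes to the upper station with sample A.
14. Keeper goes back to the lower station alone.
15. Keeper goes to the upper station with sample M.
16. Keeper goes back to the lower station alone.
17. Keeper goes to the upper station with sample L.
18. Keeper goes back to the lower station alone.
19. Keeper goes to the upper station with sample D.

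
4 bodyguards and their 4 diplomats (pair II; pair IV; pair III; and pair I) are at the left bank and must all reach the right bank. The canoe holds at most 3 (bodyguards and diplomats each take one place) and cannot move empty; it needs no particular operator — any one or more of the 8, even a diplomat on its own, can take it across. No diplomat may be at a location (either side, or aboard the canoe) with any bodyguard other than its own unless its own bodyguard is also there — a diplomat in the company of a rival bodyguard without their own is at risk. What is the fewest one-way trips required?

Counting alone: each trip to the right bank takes at most 3 across and each return brings at least 1 back, so after t trips out (and t−1 returns) at most 3t − (t−1) of the 8 are across; that first reaches 8 at t = 4, so at least 7 crossings are needed.
The safety rule pushes this higher. Following every safe sequence of crossings, the most of the 8 that can be at the right bank as the canoe arrives there on crossing 7 is 7 — never all 8.
So no plan with fewer than 9 crossings exists, and this one achieves 9:
1. bodyguard II and diplomat II cross → the right bank.
2. bodyguard II crosses ← the left bank.
3. bodyguard II, bodyguard IV, and diplomat IV cross → the right bank.
4. bodyguard II and diplomat II cross ← the left bank.
5. bodyguard I, bodyguard II, and bodyguard III cross → the right bank.
6. diplomat IV crosses ← the left bank.
7. diplomat II and diplomat IV cross → the right bank.
8. diplomat II crosses ← the left bank.
9. diplomat I, diplomat II, and diplomat III cross → the right bank.

9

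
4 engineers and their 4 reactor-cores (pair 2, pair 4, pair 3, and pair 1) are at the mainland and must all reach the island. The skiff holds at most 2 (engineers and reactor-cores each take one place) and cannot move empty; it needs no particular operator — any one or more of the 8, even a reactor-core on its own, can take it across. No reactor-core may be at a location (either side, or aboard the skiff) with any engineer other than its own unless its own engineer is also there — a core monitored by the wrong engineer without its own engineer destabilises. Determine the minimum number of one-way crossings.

impossible

Following every safe sequence of crossings from the start, the most of the 8 that can be at the island as the skiff arrives there on crossings 1, 3, 5 is 2, 3, 4 respectively; the best ever achieved is 4 of 8.
From crossing 7 on, no configuration arises that was not already reachable earlier: only 44 distinct safe configurations (who is on which side, and where the skiff is) can ever be reached, none of them has everyone across, and every continuation just revisits them. So no valid plan exists.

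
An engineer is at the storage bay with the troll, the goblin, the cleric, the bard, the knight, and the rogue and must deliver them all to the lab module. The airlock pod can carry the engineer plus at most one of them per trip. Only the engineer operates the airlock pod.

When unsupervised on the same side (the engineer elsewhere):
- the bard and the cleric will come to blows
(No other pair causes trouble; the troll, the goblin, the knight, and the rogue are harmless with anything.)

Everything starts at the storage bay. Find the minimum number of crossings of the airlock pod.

11

Counting alone: the engineer can take at most 1 across per trip to the lab module, so moving all 6 needs at least 6 loaded trips out, with a return between consecutive ones — at least 11 crossings.
The plan below uses exactly 11 crossings, so it is optimal:
1. Engineer goes to the lab module with the cleric.
2. Engineer goes back to the storage bay alone.
3. Engineer goes to the lab module with the troll.
4. Engineer goes back to the storage bay alone.
5. Engineer goes to the lab module with the goblin.
6. Engineer goes back to the storage bay alone.
7. Engineer goes to the lab module with the knight.
8. Engineer goes back to the storage bay alone.
9. Engineer goes to the lab module with the rogue.
10. Engineer goes back to the storage bay alone.
11. Engineer goes to the lab module with the bard.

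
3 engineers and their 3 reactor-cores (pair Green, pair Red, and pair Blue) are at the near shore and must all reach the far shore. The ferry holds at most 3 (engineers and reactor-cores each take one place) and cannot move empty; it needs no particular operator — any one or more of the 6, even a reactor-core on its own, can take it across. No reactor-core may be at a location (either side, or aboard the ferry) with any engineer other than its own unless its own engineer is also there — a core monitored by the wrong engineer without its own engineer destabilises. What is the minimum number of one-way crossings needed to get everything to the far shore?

5

Counting alone: each trip to the far shore takes at most 3 across and each return brings at least 1 back, so after t trips out (and t−1 returns) at most 3t − (t−1) of the 6 are across; that first reaches 6 at t = 3, so at least 5 crossings are needed.
The plan below uses exactly 5 crossings, so it is optimal:
1. engineer Green and reactor-core Green cross → the far shore.
2. engineer Green crosses ← the near shore.
3. engineer Blue, engineer Green, and engineer Red cross → the far shore.
4. reactor-core Green crosses ← the near shore.
5. reactor-core Blue, reactor-core Green, and reactor-core Red cross → the far shore.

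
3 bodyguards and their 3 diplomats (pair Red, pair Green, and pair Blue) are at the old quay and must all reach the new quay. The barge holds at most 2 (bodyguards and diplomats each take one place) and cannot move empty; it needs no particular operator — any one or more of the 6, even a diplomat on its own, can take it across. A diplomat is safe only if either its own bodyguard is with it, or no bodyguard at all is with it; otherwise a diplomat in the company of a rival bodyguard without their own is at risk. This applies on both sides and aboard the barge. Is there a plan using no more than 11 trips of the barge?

Yes

Yes — this plan uses 11 crossings (≤ 11):
1. bodyguard Red and diplomat Red cross → the new quay.
2. bodyguard Red crosses ← the old quay.
3. diplomat Blue and diplomat Green cross → the new quay.
4. diplomat Red crosses ← the old quay.
5. bodyguard Blue and bodyguard Green cross → the new quay.
6. bodyguard Green and diplomat Green cross ← the old quay.
7. bodyguard Green and bodyguard Red cross → the new quay.
8. diplomat Blue crosses ← the old quay.
9. diplomat Green and diplomat Red cross → the new quay.
10. bodyguard Blue crosses ← the old quay.
11. bodyguard Blue and diplomat Blue cross → the new quay.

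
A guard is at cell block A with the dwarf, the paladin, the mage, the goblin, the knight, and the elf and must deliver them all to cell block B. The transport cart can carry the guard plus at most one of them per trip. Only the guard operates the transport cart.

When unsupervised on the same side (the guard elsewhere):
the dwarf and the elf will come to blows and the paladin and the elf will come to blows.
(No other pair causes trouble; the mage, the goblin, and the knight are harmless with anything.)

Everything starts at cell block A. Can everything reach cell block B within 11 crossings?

No

Counting alone: the guard can take at most 1 across per trip to cell block B, so moving all 6 needs at least 6 loaded trips out, with a return between consecutive ones — at least 11 crossings.
The safety rule pushes this higher. Following every safe sequence of crossings, the most of the 6 that can be at cell block B as the transport cart arrives there on crossing 11 is 5 — never all 6.
So the move cannot be finished within 11 crossings. (The shortest complete plan takes 13:)
1. Guard goes to cell block B with the elf.  [cell block A: the dwarf, the goblin, the knight, the mage, the paladin | cell block B: the elf]
2. Guard goes back to cell block A alone.  [cell block A: the dwarf, the goblin, the knight, the mage, the paladin | cell block B: the elf]
3. Guard goes to cell block B with the dwarf.  [cell block A: the goblin, the knight, the mage, the paladin | cell block B: the dwarf, the elf]
4. Guard goes back to cell block A with the elf.  [cell block A: the elf, the goblin, the knight, the mage, the paladin | cell block B: the dwarf]
5. Guard goes to cell block B with the paladin.  [cell block A: the elf, the goblin, the knight, the mage | cell block B: the dwarf, the paladin]
6. Guard goes back to cell block A alone.  [cell block A: the elf, the goblin, the knight, the mage | cell block B: the dwarf, the paladin]
7. Guard goes to cell block B with the mage.  [cell block A: the elf, the goblin, the knight | cell block B: the dwarf, the mage, the paladin]
8. Guard goes back to cell block A alone.  [cell block A: the elf, the goblin, the knight | cell block B: the dwarf, the mage, the paladin]
9. Guard goes to cell block B with the goblin.  [cell block A: the elf, the knight | cell block B: the dwarf, the goblin, the mage, the paladin]
10. Guard goes back to cell block A alone.  [cell block A: the elf, the knight | cell block B: the dwarf, the goblin, the mage, the paladin]
11. Guard goes to cell block B with the knight.  [cell block A: the elf | cell block B: the dwarf, the goblin, the knight, the mage, the paladin]
12. Guard goes back to cell block A alone.  [cell block A: the elf | cell block B: the dwarf, the goblin, the knight, the mage, the paladin]
13. Guard goes to cell block B with the elf.  [cell block A: — | cell block B: the dwarf, the elf, the goblin, the knight, the mage, the paladin]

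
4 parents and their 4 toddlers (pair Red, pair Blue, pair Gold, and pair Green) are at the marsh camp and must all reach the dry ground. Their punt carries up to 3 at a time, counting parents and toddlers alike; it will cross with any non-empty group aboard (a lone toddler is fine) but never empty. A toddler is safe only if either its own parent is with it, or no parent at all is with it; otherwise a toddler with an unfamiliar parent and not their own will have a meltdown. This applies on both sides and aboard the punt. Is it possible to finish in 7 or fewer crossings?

No

Counting alone: each trip to the dry ground takes at most 3 across and each return brings at least 1 back, so after t trips out (and t−1 returns) at most 3t − (t−1) of the 8 are across; that first reaches 8 at t = 4, so at least 7 crossings are needed.
The safety rule pushes this higher. Following every safe sequence of crossings, the most of the 8 that can be at the dry ground as the punt arrives there on crossing 7 is 7 — never all 8.
So the move cannot be finished within 7 crossings. (The shortest complete plan takes 9:)
1. parent Red and toddler Red cross → the dry ground.
2. parent Red crosses ← the marsh camp.
3. parent Blue, parent Red, and toddler Blue cross → the dry ground.
4. parent Red and toddler Red cross ← the marsh camp.
5. parent Gold, parent Green, and parent Red cross → the dry ground.
6. toddler Blue crosses ← the marsh camp.
7. toddler Blue and toddler Red cross → the dry ground.
8. toddler Red crosses ← the marsh camp.
9. toddler Gold, toddler Green, and toddler Red cross → the dry ground.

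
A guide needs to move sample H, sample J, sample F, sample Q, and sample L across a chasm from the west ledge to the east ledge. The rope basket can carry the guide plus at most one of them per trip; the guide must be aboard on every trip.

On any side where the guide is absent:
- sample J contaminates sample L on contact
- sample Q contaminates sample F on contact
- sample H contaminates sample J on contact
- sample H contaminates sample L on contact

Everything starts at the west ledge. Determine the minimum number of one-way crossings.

impossible

Whatever the first load, the items left behind include a forbidden pair without the guide. No opening move is safe, so no plan exists.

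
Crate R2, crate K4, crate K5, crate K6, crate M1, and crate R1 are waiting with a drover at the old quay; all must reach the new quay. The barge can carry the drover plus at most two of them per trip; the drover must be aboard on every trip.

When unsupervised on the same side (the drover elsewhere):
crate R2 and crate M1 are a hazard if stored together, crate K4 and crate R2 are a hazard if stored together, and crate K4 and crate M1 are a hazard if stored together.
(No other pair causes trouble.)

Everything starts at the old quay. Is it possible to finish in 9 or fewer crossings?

Yes — this plan uses 9 crossings (≤ 9):
1. Drover goes to the new quay with crate K4 and crate R2.  [the old quay: crate K5, crate K6, crate M1, crate R1 | the new quay: crate K4, crate R2]
2. Drover goes back to the old quay with crate R2.  [the old quay: crate K5, crate K6, crate M1, crate R1, crate R2 | the new quay: crate K4]
3. Drover goes to the new quay with crate K5 and crate R2.  [the old quay: crate K6, crate M1, crate R1 | the new quay: crate K4, crate K5, crate R2]
4. Drover goes back to the old quay with crate R2.  [the old quay: crate K6, crate M1, crate R1, crate R2 | the new quay: crate K4, crate K5]
5. Drover goes to the new quay with crate K6 and crate R2.  [the old quay: crate M1, crate R1 | the new quay: crate K4, crate K5, crate K6, crate R2]
6. Drover goes back to the old quay with crate R2.  [the old quay: crate M1, crate R1, crate R2 | the new quay: crate K4, crate K5, crate K6]
7. Drover goes to the new quay with crate R1 and crate R2.  [the old quay: crate M1 | the new quay: crate K4, crate K5, crate K6, crate R1, crate R2]
8. Drover goes back to the old quay with crate R2.  [the old quay: crate M1, crate R2 | the new quay: crate K4, crate K5, crate K6, crate R1]
9. Drover goes to the new quay with crate M1 and crate R2.  [the old quay: — | the new quay: crate K4, crate K5, crate K6, crate M1, crate R1, crate R2]

Yes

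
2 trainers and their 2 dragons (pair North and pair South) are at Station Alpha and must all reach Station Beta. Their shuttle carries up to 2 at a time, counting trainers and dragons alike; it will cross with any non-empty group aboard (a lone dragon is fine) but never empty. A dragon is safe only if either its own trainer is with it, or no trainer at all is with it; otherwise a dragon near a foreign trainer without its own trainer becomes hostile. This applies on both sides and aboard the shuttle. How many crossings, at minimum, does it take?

5

Counting alone: each trip to Station Beta takes at most 2 across and each return brings at least 1 back, so after t trips out (and t−1 returns) at most 2t − (t−1) of the 4 are across; that first reaches 4 at t = 3, so at least 5 crossings are needed.
The plan below uses exactly 5 crossings, so it is optimal:
1. dragon North and trainer North cross → Station Beta.
2. trainer North crosses ← Station Alpha.
3. trainer North and trainer South cross → Station Beta.
4. trainer South crosses ← Station Alpha.
5. dragon South and trainer South cross → Station Beta.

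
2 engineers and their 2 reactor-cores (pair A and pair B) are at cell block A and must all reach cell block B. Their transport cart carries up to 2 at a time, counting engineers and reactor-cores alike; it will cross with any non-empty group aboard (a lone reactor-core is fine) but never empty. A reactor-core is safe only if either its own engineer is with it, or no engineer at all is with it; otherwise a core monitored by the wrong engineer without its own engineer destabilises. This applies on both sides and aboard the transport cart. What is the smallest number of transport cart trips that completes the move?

5

Counting alone: each trip to cell block B takes at most 2 across and each return brings at least 1 back, so after t trips out (and t−1 returns) at most 2t − (t−1) of the 4 are across; that first reaches 4 at t = 3, so at least 5 crossings are needed.
The plan below uses exactly 5 crossings, so it is optimal:
1. engineer A and reactor-core A cross → cell block B.
2. engineer A crosses ← cell block A.
3. engineer A and engineer B cross → cell block B.
4. engineer B crosses ← cell block A.
5. engineer B and reactor-core B cross → cell block B.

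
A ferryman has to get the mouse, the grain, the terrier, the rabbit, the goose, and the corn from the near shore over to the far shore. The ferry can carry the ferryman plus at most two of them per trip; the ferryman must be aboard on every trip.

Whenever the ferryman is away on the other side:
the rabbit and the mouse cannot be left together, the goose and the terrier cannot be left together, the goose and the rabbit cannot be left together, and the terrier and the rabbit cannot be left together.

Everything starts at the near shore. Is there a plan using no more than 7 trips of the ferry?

Counting alone: the ferryman can take at most 2 across per trip to the far shore, so moving all 6 needs at least 3 loaded trips out, with a return between consecutive ones — at least 5 crossings.
The safety rule pushes this higher. Following every safe sequence of crossings, the most of the 6 that can be at the far shore as the ferry arrives there on crossings 5, 7 is 4, 5 respectively — never all 6.
So the move cannot be finished within 7 crossings. (The shortest complete plan takes 9:)
1. Ferryman goes to the far shore with the rabbit and the terrier.  [the near shore: the corn, the goose, the grain, the mouse | the far shore: the rabbit, the terrier]
2. Ferryman goes back to the near shore with the terrier.  [the near shore: the corn, the goose, the grain, the mouse, the terrier | the far shore: the rabbit]
3. Ferryman goes to the far shore with the mouse and the terrier.  [the near shore: the corn, the goose, the grain | the far shore: the mouse, the rabbit, the terrier]
4. Ferryman goes back to the near shore with the rabbit.  [the near shore: the corn, the goose, the grain, the rabbit | the far shore: the mouse, the terrier]
5. Ferryman goes to the far shore with the grain and the rabbit.  [the near shore: the corn, the goose | the far shore: the grain, the mouse, the rabbit, the terrier]
6. Ferryman goes back to the near shore with the rabbit.  [the near shore: the corn, the goose, the rabbit | the far shore: the grain, the mouse, the terrier]
7. Ferryman goes to the far shore with the corn and the rabbit.  [the near shore: the goose | the far shore: the corn, the grain, the mouse, the rabbit, the terrier]
8. Ferryman goes back to the near shore with the rabbit.  [the near shore: the goose, the rabbit | the far shore: the corn, the grain, the mouse, the terrier]
9. Ferryman goes to the far shore with the goose and the rabbit.  [the near shore: — | the far shore: the corn, the goose, the grain, the mouse, the rabbit, the terrier]

No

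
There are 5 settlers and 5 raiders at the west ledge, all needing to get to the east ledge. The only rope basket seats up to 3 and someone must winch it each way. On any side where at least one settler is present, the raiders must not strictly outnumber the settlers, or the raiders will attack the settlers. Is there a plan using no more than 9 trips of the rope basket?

Counting alone: each trip to the east ledge takes at most 3 across and each return brings at least 1 back, so after t trips out (and t−1 returns) at most 3t − (t−1) of the 10 are across; that first reaches 10 at t = 5, so at least 9 crossings are needed.
The safety rule pushes this higher. Following every safe sequence of crossings, the most of the 10 that can be at the east ledge as the rope basket arrives there on crossing 9 is 9 — never all 10.
So the move cannot be finished within 9 crossings. (The shortest complete plan takes 11:)
1. 2 raiders → the east ledge.  (the west ledge: 5S 3R; the east ledge: 0S 2R)
2. 1 raider ← the west ledge.  (the west ledge: 5S 4R; the east ledge: 0S 1R)
3. 3 raiders → the east ledge.  (the west ledge: 5S 1R; the east ledge: 0S 4R)
4. 1 raider ← the west ledge.  (the west ledge: 5S 2R; the east ledge: 0S 3R)
5. 3 settlers → the east ledge.  (the west ledge: 2S 2R; the east ledge: 3S 3R)
6. 1 settler and 1 raider ← the west ledge.  (the west ledge: 3S 3R; the east ledge: 2S 2R)
7. 3 settlers → the east ledge.  (the west ledge: 0S 3R; the east ledge: 5S 2R)
8. 1 raider ← the west ledge.  (the west ledge: 0S 4R; the east ledge: 5S 1R)
9. 2 raiders → the east ledge.  (the west ledge: 0S 2R; the east ledge: 5S 3R)
10. 1 raider ← the west ledge.  (the west ledge: 0S 3R; the east ledge: 5S 2R)
11. 3 raiders → the east ledge.  (the west ledge: 0S 0R; the east ledge: 5S 5R)

No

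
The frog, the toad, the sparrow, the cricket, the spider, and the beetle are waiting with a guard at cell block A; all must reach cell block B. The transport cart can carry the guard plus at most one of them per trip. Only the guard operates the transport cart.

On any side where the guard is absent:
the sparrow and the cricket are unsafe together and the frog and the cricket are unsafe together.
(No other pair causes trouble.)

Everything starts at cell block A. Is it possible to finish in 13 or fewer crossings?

Yes — this plan uses 13 crossings (≤ 13):
1. Guard goes to cell block B with the cricket.  [cell block A: the beetle, the frog, the sparrow, the spider, the toad | cell block B: the cricket]
2. Guard goes back to cell block A alone.  [cell block A: the beetle, the frog, the sparrow, the spider, the toad | cell block B: the cricket]
3. Guard goes to cell block B with the frog.  [cell block A: the beetle, the sparrow, the spider, the toad | cell block B: the cricket, the frog]
4. Guard goes back to cell block A with the cricket.  [cell block A: the beetle, the cricket, the sparrow, the spider, the toad | cell block B: the frog]
5. Guard goes to cell block B with the sparrow.  [cell block A: the beetle, the cricket, the spider, the toad | cell block B: the frog, the sparrow]
6. Guard goes back to cell block A alone.  [cell block A: the beetle, the cricket, the spider, the toad | cell block B: the frog, the sparrow]
7. Guard goes to cell block B with the toad.  [cell block A: the beetle, the cricket, the spider | cell block B: the frog, the sparrow, the toad]
8. Guard goes back to cell block A alone.  [cell block A: the beetle, the cricket, the spider | cell block B: the frog, the sparrow, the toad]
9. Guard goes to cell block B with the spider.  [cell block A: the beetle, the cricket | cell block B: the frog, the sparrow, the spider, the toad]
10. Guard goes back to cell block A alone.  [cell block A: the beetle, the cricket | cell block B: the frog, the sparrow, the spider, the toad]
11. Guard goes to cell block B with the beetle.  [cell block A: the cricket | cell block B: the beetle, the frog, the sparrow, the spider, the toad]
12. Guard goes back to cell block A alone.  [cell block A: the cricket | cell block B: the beetle, the frog, the sparrow, the spider, the toad]
13. Guard goes to cell block B with the cricket.  [cell block A: — | cell block B: the beetle, the cricket, the frog, the sparrow, the spider, the toad]

Yes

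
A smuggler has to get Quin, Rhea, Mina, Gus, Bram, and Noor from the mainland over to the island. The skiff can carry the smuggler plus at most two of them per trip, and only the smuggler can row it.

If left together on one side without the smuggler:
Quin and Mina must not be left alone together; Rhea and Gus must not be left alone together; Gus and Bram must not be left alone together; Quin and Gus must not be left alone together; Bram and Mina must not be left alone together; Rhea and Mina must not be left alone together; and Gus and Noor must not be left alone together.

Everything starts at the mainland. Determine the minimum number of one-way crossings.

7

Counting alone: the smuggler can take at most 2 across per trip to the island, so moving all 6 needs at least 3 loaded trips out, with a return between consecutive ones — at least 5 crossings.
The safety rule pushes this higher. Following every safe sequence of crossings, the most of the 6 that can be at the island as the skiff arrives there on crossing 5 is 4 — never all 6.
So no plan with fewer than 7 crossings exists, and this one achieves 7:
1. Smuggler goes to the island with Gus and Mina.  [the mainland: Bram, Noor, Quin, Rhea | the island: Gus, Mina]
2. Smuggler goes back to the mainland alone.  [the mainland: Bram, Noor, Quin, Rhea | the island: Gus, Mina]
3. Smuggler goes to the island with Quin and Rhea.  [the mainland: Bram, Noor | the island: Gus, Mina, Quin, Rhea]
4. Smuggler goes back to the mainland with Gus and Mina.  [the mainland: Bram, Gus, Mina, Noor | the island: Quin, Rhea]
5. Smuggler goes to the island with Bram and Noor.  [the mainland: Gus, Mina | the island: Bram, Noor, Quin, Rhea]
6. Smuggler goes back to the mainland alone.  [the mainland: Gus, Mina | the island: Bram, Noor, Quin, Rhea]
7. Smuggler goes to the island with Gus and Mina.  [the mainland: — | the island: Bram, Gus, Mina, Noor, Quin, Rhea]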